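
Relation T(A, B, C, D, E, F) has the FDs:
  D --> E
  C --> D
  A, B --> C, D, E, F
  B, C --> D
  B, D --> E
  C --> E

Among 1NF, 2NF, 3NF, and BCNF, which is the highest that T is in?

2NF

Candidate key: {A, B}. Prime attributes: {A, B}.
D --> E: {D}⁺ = {D, E}, which is not all of the attributes, so the left side is not a superkey — BCNF is violated.
Because {E} is non-prime and the left side of D --> E is not a superkey, the relation is not in 3NF.
No proper subset of a key has a non-prime attribute in its closure, so there is no partial dependency; 2NF holds.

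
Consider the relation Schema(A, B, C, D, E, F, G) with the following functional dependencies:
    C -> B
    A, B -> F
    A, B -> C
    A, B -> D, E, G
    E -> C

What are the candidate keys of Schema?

No FD produces {A}, so it must be in every candidate key.
{A, B}⁺ = {A, B, C, D, E, F, G} — all of the relation — so {A, B} is a candidate key.
{A, C}⁺ = {A, B, C, D, E, F, G} — all of the relation — so {A, C} is a candidate key.
{A, E}⁺ = {A, B, C, D, E, F, G} — all of the relation — so {A, E} is a candidate key.
No proper subset of any of these is a key, and no other minimal superkey exists.

{A, B}, {A, C}, {A, E}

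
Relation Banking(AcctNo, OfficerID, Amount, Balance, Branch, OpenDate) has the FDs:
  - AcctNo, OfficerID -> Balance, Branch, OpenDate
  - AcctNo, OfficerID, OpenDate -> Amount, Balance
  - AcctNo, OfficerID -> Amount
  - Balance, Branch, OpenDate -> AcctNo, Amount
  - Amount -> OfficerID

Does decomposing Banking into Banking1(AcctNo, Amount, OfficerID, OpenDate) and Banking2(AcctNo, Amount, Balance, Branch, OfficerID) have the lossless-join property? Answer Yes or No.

Common attributes: {AcctNo, Amount, OfficerID}; their closure is {AcctNo, Amount, Balance, Branch, OfficerID, OpenDate}.
Since Banking1 ⊆ {AcctNo, Amount, Balance, Branch, OfficerID, OpenDate}, the intersection is a superkey of Banking1; the decomposition is lossless.

Yes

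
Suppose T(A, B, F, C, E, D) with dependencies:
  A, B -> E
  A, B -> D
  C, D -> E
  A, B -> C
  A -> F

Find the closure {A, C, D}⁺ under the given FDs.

Start with {A, C, D}.
C, D -> E applies; add {E} → now {A, C, D, E}.
A -> F applies; add {F} → now {A, C, D, E, F}.
No further FD applies.

{A, C, D, E, F}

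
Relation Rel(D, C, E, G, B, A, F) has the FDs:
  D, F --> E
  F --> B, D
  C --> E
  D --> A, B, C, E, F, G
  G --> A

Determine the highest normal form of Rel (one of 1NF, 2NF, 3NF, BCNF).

2NF

Candidate keys: {D}, {F}. Prime attributes: {D, F}.
C --> E: {C}⁺ = {C, E}, which is not all of the attributes, so the left side is not a superkey — BCNF is violated.
Because {E} is non-prime and the left side of C --> E is not a superkey, the relation is not in 3NF.
All keys have size 1, which rules out partial dependencies — 2NF is satisfied.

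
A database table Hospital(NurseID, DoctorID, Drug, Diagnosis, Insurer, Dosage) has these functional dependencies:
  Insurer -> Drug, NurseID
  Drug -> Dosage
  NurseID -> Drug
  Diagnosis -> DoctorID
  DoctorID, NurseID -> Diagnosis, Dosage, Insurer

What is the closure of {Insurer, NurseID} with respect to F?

{Dosage, Drug, Insurer, NurseID}

Start with {Insurer, NurseID}.
Insurer -> Drug, NurseID applies; add {Drug} → now {Drug, Insurer, NurseID}.
Drug -> Dosage applies; add {Dosage} → now {Dosage, Drug, Insurer, NurseID}.
No further FD applies.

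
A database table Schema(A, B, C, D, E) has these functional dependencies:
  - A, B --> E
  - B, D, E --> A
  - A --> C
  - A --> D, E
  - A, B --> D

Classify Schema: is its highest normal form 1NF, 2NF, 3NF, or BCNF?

Candidate keys: {A, B}, {B, D, E}. Prime attributes: {A, B, D, E}.
For A --> C we have {A}⁺ = {A, C, D, E}; {A} is not a superkey, so BCNF fails.
A --> C determines the non-prime attribute {C} from a non-superkey — 3NF is violated.
Since {A} ⊂ {A, B} and {A}⁺ ⊇ {C} with {C} non-prime, there is a partial dependency; 2NF fails.

1NF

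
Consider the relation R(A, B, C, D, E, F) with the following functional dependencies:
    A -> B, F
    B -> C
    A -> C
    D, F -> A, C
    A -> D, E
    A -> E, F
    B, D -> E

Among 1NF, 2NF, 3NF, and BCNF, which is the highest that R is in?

2NF

Candidate keys: {A}, {D, F}. Prime attributes: {A, D, F}.
B -> C breaks BCNF: {B}⁺ = {B, C}, so {B} is not a superkey.
B -> C has non-prime {C} on the right and a non-superkey on the left, so 3NF fails.
No non-prime attribute depends on a proper subset of any candidate key, so 2NF holds.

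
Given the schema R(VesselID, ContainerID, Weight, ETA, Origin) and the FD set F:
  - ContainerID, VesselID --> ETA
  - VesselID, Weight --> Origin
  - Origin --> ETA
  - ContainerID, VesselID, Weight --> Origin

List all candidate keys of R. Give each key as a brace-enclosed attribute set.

{ContainerID, VesselID, Weight}

Attributes never on any right-hand side: {ContainerID, VesselID, Weight} — every candidate key must contain all of them.
{ContainerID, VesselID, Weight} is a candidate key since {ContainerID, VesselID, Weight}⁺ = {ContainerID, ETA, Origin, VesselID, Weight} covers every attribute.
Every other attribute set either contains this one or has a smaller closure.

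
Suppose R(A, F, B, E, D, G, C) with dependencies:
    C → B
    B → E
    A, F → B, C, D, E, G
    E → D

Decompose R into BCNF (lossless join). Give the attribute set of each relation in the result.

{A, C, F, G}; {B, C}; {B, E}; {D, E}

Candidate key of the original relation: {A, F}.
Within {A, B, C, D, E, F, G}: {C}⁺ ∩ {A, B, C, D, E, F, G} = {B, C, D, E}, not the whole set, so C → B, D, E violates BCNF; decompose into {B, C, D, E} and {A, C, F, G}.
Within {B, C, D, E}: {B}⁺ ∩ {B, C, D, E} = {B, D, E}, not the whole set, so B → D, E violates BCNF; decompose into {B, D, E} and {B, C}.
Within {B, D, E}: {E}⁺ ∩ {B, D, E} = {D, E}, not the whole set, so E → D violates BCNF; decompose into {D, E} and {B, E}.
{D, E} is in BCNF.
{B, E} is in BCNF.
{B, C} is in BCNF.
{A, C, F, G} is in BCNF.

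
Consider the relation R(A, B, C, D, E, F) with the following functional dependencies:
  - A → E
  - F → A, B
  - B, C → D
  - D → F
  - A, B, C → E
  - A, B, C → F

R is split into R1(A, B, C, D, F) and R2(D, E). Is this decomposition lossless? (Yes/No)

The shared attributes are {D} and {D}⁺ = {A, B, D, E, F}.
Since R2 ⊆ {A, B, D, E, F}, the intersection is a superkey of R2; the decomposition is lossless.

Yes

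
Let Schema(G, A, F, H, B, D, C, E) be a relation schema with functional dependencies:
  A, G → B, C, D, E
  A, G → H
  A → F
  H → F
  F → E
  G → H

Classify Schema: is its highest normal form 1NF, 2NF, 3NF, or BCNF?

Candidate key: {A, G}. Prime attributes: {A, G}.
A → F breaks BCNF: {A}⁺ = {A, E, F}, so {A} is not a superkey.
A → F has non-prime {F} on the right and a non-superkey on the left, so 3NF fails.
The proper key subset {A} of {A, G} determines non-prime {E, F}, so the relation is not even in 2NF.

1NF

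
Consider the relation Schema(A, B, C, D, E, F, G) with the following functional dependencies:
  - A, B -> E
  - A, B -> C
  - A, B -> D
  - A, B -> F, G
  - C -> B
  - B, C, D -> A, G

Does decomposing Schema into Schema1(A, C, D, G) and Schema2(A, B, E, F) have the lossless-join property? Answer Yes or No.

No

Common attributes: {A}; their closure is {A}.
Schema1 ⊄ {A} and Schema2 ⊄ {A}, so the split is lossy.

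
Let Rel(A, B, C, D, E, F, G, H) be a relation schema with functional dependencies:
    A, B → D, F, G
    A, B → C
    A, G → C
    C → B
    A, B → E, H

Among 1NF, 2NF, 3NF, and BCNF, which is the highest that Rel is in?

3NF

Candidate keys: {A, B}, {A, C}, {A, G}. Prime attributes: {A, B, C, G}.
For C → B we have {C}⁺ = {B, C}; {C} is not a superkey, so BCNF fails.
Its right-hand attributes {B} are all prime, as are those of every other non-superkey FD — the relation is in 3NF.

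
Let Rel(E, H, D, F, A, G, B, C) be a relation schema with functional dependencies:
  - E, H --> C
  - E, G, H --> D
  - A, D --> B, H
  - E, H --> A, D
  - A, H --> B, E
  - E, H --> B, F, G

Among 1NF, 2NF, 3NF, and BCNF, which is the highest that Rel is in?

Candidate keys: {A, D}, {A, H}, {E, H}. Prime attributes: {A, D, E, H}.
The left-hand side of every FD is a superkey, so BCNF is satisfied.

BCNF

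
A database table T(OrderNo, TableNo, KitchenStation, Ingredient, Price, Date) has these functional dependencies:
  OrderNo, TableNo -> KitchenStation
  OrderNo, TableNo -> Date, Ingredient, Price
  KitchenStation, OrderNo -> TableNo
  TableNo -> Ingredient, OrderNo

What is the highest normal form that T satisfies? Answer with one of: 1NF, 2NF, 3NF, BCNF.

Candidate keys: {KitchenStation, OrderNo}, {TableNo}. Prime attributes: {KitchenStation, OrderNo, TableNo}.
Every FD has a superkey on the left, so the relation is in BCNF.

BCNF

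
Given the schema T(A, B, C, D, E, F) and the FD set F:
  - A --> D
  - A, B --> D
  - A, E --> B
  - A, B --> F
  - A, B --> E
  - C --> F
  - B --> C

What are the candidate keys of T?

{A, B}, {A, E}

No FD produces {A}, so it must be in every candidate key.
Closure of {A, B} is {A, B, C, D, E, F}, the whole schema; {A, B} is a candidate key.
Closure of {A, E} is {A, B, C, D, E, F}, the whole schema; {A, E} is a candidate key.
Any other superkey properly contains one of these, so there are no further candidate keys.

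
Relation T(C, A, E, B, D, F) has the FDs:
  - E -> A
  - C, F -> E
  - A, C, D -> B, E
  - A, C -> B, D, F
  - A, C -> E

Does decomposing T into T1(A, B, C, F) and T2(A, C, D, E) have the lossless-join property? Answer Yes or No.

Yes

The shared attributes are {A, C} and {A, C}⁺ = {A, B, C, D, E, F}.
Since T1 ⊆ {A, B, C, D, E, F}, the intersection is a superkey of T1; the decomposition is lossless.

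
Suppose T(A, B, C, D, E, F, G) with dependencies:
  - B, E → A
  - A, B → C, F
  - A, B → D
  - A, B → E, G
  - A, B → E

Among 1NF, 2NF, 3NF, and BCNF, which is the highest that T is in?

Candidate keys: {A, B}, {B, E}. Prime attributes: {A, B, E}.
Each dependency's left side is a superkey — BCNF holds.

BCNF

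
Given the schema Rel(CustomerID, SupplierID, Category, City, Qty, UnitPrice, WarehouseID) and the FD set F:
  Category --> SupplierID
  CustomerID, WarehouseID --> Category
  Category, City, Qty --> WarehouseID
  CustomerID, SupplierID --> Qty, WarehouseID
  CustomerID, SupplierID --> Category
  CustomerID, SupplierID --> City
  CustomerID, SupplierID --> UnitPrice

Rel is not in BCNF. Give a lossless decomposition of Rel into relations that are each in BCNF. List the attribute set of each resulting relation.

{Category, City, CustomerID, Qty, UnitPrice}; {Category, City, Qty, WarehouseID}; {Category, SupplierID}

Candidate keys of the original relation: {Category, CustomerID}, {CustomerID, SupplierID}, {CustomerID, WarehouseID}.
{Category, City, CustomerID, Qty, SupplierID, UnitPrice, WarehouseID}: {Category} determines {Category, SupplierID} here but is not a superkey — split on Category --> SupplierID, giving {Category, SupplierID} and {Category, City, CustomerID, Qty, UnitPrice, WarehouseID}.
{Category, SupplierID}: every determinant is a superkey — BCNF.
{Category, City, CustomerID, Qty, UnitPrice, WarehouseID}: {Category, City, Qty} determines {Category, City, Qty, WarehouseID} here but is not a superkey — split on Category, City, Qty --> WarehouseID, giving {Category, City, Qty, WarehouseID} and {Category, City, CustomerID, Qty, UnitPrice}.
{Category, City, Qty, WarehouseID}: every determinant is a superkey — BCNF.
{Category, City, CustomerID, Qty, UnitPrice}: every determinant is a superkey — BCNF.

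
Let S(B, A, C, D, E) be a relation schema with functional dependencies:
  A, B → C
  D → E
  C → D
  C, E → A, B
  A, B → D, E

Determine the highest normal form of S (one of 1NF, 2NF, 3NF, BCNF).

2NF

Candidate keys: {A, B}, {C}. Prime attributes: {A, B, C}.
D → E breaks BCNF: {D}⁺ = {D, E}, so {D} is not a superkey.
Because {E} is non-prime and the left side of D → E is not a superkey, the relation is not in 3NF.
No non-prime attribute depends on a proper subset of any candidate key, so 2NF holds.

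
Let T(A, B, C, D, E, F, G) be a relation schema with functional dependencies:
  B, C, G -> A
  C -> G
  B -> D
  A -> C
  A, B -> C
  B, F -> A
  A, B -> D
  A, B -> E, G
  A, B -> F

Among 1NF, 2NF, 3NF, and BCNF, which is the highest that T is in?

Candidate keys: {A, B}, {B, C}, {B, F}. Prime attributes: {A, B, C, F}.
C -> G: {C}⁺ = {C, G}, which is not all of the attributes, so the left side is not a superkey — BCNF is violated.
C -> G determines the non-prime attribute {G} from a non-superkey — 3NF is violated.
Since {A} ⊂ {A, B} and {A}⁺ ⊇ {G} with {G} non-prime, there is a partial dependency; 2NF fails.

1NF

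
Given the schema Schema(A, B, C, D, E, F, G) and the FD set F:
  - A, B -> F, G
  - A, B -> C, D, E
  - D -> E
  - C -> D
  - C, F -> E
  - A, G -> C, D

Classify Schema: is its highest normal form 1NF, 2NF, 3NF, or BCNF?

2NF

Candidate key: {A, B}. Prime attributes: {A, B}.
D -> E: {D}⁺ = {D, E}, which is not all of the attributes, so the left side is not a superkey — BCNF is violated.
Because {E} is non-prime and the left side of D -> E is not a superkey, the relation is not in 3NF.
No non-prime attribute depends on a proper subset of any candidate key, so 2NF holds.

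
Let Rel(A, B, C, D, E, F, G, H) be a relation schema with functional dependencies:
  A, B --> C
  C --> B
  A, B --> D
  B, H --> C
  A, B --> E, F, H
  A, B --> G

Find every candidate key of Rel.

{A, B}, {A, C}

{A} never appears on the right of any FD, so every key must include it.
Closure of {A, B} is {A, B, C, D, E, F, G, H}, the whole schema; {A, B} is a candidate key.
Closure of {A, C} is {A, B, C, D, E, F, G, H}, the whole schema; {A, C} is a candidate key.
These are minimal and exhaustive — every other superkey contains one of them.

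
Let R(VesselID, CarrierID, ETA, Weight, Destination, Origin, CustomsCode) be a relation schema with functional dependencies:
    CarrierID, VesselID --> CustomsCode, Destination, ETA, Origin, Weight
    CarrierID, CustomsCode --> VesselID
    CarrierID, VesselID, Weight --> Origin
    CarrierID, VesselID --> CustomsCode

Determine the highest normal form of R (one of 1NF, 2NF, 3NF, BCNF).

BCNF

Candidate keys: {CarrierID, CustomsCode}, {CarrierID, VesselID}. Prime attributes: {CarrierID, CustomsCode, VesselID}.
The left-hand side of every FD is a superkey, so BCNF is satisfied.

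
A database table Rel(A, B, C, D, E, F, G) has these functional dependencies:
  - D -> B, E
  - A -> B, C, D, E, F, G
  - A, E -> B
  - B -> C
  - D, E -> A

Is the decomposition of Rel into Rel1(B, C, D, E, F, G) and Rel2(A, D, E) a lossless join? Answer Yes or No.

Common attributes: {D, E}; their closure is {A, B, C, D, E, F, G}.
This includes all of Rel1, so the common attributes are a superkey of Rel1 — the join is lossless.

Yes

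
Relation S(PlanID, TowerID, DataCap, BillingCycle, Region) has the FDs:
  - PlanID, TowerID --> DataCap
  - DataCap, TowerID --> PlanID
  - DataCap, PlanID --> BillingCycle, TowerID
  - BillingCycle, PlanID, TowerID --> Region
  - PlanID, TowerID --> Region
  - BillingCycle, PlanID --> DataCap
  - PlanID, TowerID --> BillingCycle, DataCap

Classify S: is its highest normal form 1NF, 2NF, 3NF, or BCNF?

BCNF

Candidate keys: {BillingCycle, PlanID}, {DataCap, PlanID}, {DataCap, TowerID}, {PlanID, TowerID}. Prime attributes: {BillingCycle, DataCap, PlanID, TowerID}.
Each dependency's left side is a superkey — BCNF holds.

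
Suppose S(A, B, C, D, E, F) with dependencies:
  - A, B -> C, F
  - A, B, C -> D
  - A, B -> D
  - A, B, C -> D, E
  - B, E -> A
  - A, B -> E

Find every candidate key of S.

{A, B}, {B, E}

No FD produces {B}, so it must be in every candidate key.
{A, B}⁺ = {A, B, C, D, E, F}, which is every attribute, so {A, B} is a candidate key.
{B, E}⁺ = {A, B, C, D, E, F}, which is every attribute, so {B, E} is a candidate key.
No proper subset of any of these is a key, and no other minimal superkey exists.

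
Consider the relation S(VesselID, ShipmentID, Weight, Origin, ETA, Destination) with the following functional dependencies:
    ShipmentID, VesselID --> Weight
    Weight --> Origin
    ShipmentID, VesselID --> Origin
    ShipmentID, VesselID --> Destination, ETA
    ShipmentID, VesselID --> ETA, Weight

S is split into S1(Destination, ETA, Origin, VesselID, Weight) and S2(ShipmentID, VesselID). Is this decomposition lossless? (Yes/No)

Common attributes: {VesselID}; their closure is {VesselID}.
The closure covers neither S1 nor S2 entirely; the join is not lossless.

No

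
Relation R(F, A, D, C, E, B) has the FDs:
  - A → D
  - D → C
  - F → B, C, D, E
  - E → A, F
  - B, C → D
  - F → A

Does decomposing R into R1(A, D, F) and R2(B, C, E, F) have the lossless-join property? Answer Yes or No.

Yes

The shared attributes are {F} and {F}⁺ = {A, B, C, D, E, F}.
R1 is contained in that closure, so R1 ∩ R2 → R1 holds and the join is lossless.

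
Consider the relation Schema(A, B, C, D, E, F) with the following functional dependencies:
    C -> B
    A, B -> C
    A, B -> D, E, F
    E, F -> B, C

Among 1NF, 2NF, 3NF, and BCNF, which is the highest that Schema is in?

3NF

Candidate keys: {A, B}, {A, C}, {A, E, F}. Prime attributes: {A, B, C, E, F}.
For C -> B we have {C}⁺ = {B, C}; {C} is not a superkey, so BCNF fails.
Since {B} ⊆ prime attributes and every other non-superkey FD also has a prime right side, the schema is in 3NF.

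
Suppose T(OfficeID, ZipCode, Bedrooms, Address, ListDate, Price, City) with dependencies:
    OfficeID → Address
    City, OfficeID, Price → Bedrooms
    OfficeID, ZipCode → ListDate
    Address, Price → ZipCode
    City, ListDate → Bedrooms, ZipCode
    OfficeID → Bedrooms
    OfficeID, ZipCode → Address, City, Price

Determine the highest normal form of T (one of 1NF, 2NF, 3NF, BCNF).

Candidate keys: {City, ListDate, OfficeID}, {OfficeID, Price}, {OfficeID, ZipCode}. Prime attributes: {City, ListDate, OfficeID, Price, ZipCode}.
OfficeID → Address: {OfficeID}⁺ = {Address, Bedrooms, OfficeID}, which is not all of the attributes, so the left side is not a superkey — BCNF is violated.
OfficeID → Address determines the non-prime attribute {Address} from a non-superkey — 3NF is violated.
The proper key subset {OfficeID} of {OfficeID, Price} determines non-prime {Address, Bedrooms}, so the relation is not even in 2NF.

1NF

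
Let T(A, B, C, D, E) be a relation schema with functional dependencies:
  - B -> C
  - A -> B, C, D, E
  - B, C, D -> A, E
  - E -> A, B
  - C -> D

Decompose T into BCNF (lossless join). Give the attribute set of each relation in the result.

Candidate keys of the original relation: {A}, {B}, {E}.
Within {A, B, C, D, E}: {C}⁺ ∩ {A, B, C, D, E} = {C, D}, not the whole set, so C -> D violates BCNF; decompose into {C, D} and {A, B, C, E}.
{C, D}: every determinant is a superkey — BCNF.
{A, B, C, E}: every determinant is a superkey — BCNF.

{A, B, C, E}; {C, D}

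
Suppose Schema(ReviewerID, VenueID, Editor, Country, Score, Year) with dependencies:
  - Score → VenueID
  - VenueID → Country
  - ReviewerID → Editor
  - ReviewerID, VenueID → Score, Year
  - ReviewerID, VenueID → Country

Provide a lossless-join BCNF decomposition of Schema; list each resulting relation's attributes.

Candidate keys of the original relation: {ReviewerID, Score}, {ReviewerID, VenueID}.
Within {Country, Editor, ReviewerID, Score, VenueID, Year}: {Score}⁺ ∩ {Country, Editor, ReviewerID, Score, VenueID, Year} = {Country, Score, VenueID}, not the whole set, so Score → Country, VenueID violates BCNF; decompose into {Country, Score, VenueID} and {Editor, ReviewerID, Score, Year}.
Within {Country, Score, VenueID}: {VenueID}⁺ ∩ {Country, Score, VenueID} = {Country, VenueID}, not the whole set, so VenueID → Country violates BCNF; decompose into {Country, VenueID} and {Score, VenueID}.
{Country, VenueID}: every determinant is a superkey — BCNF.
{Score, VenueID}: every determinant is a superkey — BCNF.
Within {Editor, ReviewerID, Score, Year}: {ReviewerID}⁺ ∩ {Editor, ReviewerID, Score, Year} = {Editor, ReviewerID}, not the whole set, so ReviewerID → Editor violates BCNF; decompose into {Editor, ReviewerID} and {ReviewerID, Score, Year}.
{Editor, ReviewerID}: every determinant is a superkey — BCNF.
{ReviewerID, Score, Year}: every determinant is a superkey — BCNF.

{Country, VenueID}; {Editor, ReviewerID}; {ReviewerID, Score, Year}; {Score, VenueID}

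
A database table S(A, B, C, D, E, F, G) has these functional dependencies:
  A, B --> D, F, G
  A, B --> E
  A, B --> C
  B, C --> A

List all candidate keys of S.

Attributes never on any right-hand side: {B} — every candidate key must contain it.
Closure of {A, B} is {A, B, C, D, E, F, G}, the whole schema; {A, B} is a candidate key.
Closure of {B, C} is {A, B, C, D, E, F, G}, the whole schema; {B, C} is a candidate key.
These are minimal and exhaustive — every other superkey contains one of them.

{A, B}, {B, C}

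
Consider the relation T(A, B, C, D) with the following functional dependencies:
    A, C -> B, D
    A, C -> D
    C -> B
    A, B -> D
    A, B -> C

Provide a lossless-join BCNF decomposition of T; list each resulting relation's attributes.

{A, C, D}; {B, C}

Candidate keys of the original relation: {A, B}, {A, C}.
Within {A, B, C, D}: {C}⁺ ∩ {A, B, C, D} = {B, C}, not the whole set, so C -> B violates BCNF; decompose into {B, C} and {A, C, D}.
{B, C} is in BCNF.
{A, C, D} is in BCNF.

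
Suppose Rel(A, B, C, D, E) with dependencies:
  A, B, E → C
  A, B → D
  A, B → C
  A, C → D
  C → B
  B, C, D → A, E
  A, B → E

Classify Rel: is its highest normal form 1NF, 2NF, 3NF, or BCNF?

Candidate keys: {A, B}, {A, C}, {C, D}. Prime attributes: {A, B, C, D}.
For C → B we have {C}⁺ = {B, C}; {C} is not a superkey, so BCNF fails.
But every attribute on its right side ({B}) is prime, and the same holds for every other non-superkey FD, so 3NF still holds.

3NF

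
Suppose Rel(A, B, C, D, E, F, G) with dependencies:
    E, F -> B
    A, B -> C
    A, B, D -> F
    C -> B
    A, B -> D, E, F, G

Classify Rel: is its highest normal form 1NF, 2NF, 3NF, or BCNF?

3NF

Candidate keys: {A, B}, {A, C}, {A, E, F}. Prime attributes: {A, B, C, E, F}.
For E, F -> B we have {E, F}⁺ = {B, E, F}; {E, F} is not a superkey, so BCNF fails.
But every attribute on its right side ({B}) is prime, and the same holds for every other non-superkey FD, so 3NF still holds.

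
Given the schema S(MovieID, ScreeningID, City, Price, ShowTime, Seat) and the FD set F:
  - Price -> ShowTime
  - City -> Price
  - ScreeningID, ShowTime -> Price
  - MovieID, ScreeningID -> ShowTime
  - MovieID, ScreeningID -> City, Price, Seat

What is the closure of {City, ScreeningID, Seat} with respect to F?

{City, Price, ScreeningID, Seat, ShowTime}

Start with {City, ScreeningID, Seat}.
City -> Price applies; add {Price} → now {City, Price, ScreeningID, Seat}.
Price -> ShowTime applies; add {ShowTime} → now {City, Price, ScreeningID, Seat, ShowTime}.
No further FD applies.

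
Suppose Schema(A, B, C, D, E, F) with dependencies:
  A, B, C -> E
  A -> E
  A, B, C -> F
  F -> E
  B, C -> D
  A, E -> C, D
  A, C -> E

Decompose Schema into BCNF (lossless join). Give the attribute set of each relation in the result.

{A, B, F}; {A, C, D, E}

Candidate key of the original relation: {A, B}.
Within {A, B, C, D, E, F}: {A}⁺ ∩ {A, B, C, D, E, F} = {A, C, D, E}, not the whole set, so A -> C, D, E violates BCNF; decompose into {A, C, D, E} and {A, B, F}.
{A, C, D, E}: every determinant is a superkey — BCNF.
{A, B, F}: every determinant is a superkey — BCNF.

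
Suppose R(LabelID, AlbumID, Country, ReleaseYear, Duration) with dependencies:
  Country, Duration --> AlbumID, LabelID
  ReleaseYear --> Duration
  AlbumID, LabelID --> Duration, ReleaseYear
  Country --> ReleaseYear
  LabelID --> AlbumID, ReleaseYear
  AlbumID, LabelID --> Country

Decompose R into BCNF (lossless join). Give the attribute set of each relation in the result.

{AlbumID, Country, LabelID, ReleaseYear}; {Duration, ReleaseYear}

Candidate keys of the original relation: {Country}, {LabelID}.
Within {AlbumID, Country, Duration, LabelID, ReleaseYear}: {ReleaseYear}⁺ ∩ {AlbumID, Country, Duration, LabelID, ReleaseYear} = {Duration, ReleaseYear}, not the whole set, so ReleaseYear --> Duration violates BCNF; decompose into {Duration, ReleaseYear} and {AlbumID, Country, LabelID, ReleaseYear}.
{Duration, ReleaseYear}: every determinant is a superkey — BCNF.
{AlbumID, Country, LabelID, ReleaseYear}: every determinant is a superkey — BCNF.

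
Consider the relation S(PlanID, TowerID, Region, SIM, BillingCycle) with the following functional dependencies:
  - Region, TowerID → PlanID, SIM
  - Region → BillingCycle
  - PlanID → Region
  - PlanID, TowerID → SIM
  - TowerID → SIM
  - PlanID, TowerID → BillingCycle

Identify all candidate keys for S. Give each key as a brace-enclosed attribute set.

{PlanID, TowerID}, {Region, TowerID}

No FD produces {TowerID}, so it must be in every candidate key.
Closure of {PlanID, TowerID} is {BillingCycle, PlanID, Region, SIM, TowerID}, the whole schema; {PlanID, TowerID} is a candidate key.
Closure of {Region, TowerID} is {BillingCycle, PlanID, Region, SIM, TowerID}, the whole schema; {Region, TowerID} is a candidate key.
Any other superkey properly contains one of these, so there are no further candidate keys.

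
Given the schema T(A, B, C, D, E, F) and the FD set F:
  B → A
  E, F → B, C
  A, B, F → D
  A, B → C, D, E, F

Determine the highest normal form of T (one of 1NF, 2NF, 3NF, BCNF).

Candidate keys: {B}, {E, F}. Prime attributes: {B, E, F}.
Every FD has a superkey on the left, so the relation is in BCNF.

BCNF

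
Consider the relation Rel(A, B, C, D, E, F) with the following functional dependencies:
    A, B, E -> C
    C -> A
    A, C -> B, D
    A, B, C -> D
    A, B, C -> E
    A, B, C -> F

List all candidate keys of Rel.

{A, B, E}, {C}

{C}⁺ = {A, B, C, D, E, F} — all of the relation — so {C} is a candidate key.
{A, B, E}⁺ = {A, B, C, D, E, F} — all of the relation — so {A, B, E} is a candidate key.
Any other superkey properly contains one of these, so there are no further candidate keys.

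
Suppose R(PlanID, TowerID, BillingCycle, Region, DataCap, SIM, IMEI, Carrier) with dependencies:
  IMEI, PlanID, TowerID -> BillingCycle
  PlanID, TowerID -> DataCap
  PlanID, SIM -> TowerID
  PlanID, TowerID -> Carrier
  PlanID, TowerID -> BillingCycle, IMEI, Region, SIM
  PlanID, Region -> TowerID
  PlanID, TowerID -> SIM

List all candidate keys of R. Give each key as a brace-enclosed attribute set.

{PlanID, Region}, {PlanID, SIM}, {PlanID, TowerID}

{PlanID} never appears on the right of any FD, so every key must include it.
Closure of {PlanID, Region} is {BillingCycle, Carrier, DataCap, IMEI, PlanID, Region, SIM, TowerID}, the whole schema; {PlanID, Region} is a candidate key.
Closure of {PlanID, SIM} is {BillingCycle, Carrier, DataCap, IMEI, PlanID, Region, SIM, TowerID}, the whole schema; {PlanID, SIM} is a candidate key.
Closure of {PlanID, TowerID} is {BillingCycle, Carrier, DataCap, IMEI, PlanID, Region, SIM, TowerID}, the whole schema; {PlanID, TowerID} is a candidate key.
Any other superkey properly contains one of these, so there are no further candidate keys.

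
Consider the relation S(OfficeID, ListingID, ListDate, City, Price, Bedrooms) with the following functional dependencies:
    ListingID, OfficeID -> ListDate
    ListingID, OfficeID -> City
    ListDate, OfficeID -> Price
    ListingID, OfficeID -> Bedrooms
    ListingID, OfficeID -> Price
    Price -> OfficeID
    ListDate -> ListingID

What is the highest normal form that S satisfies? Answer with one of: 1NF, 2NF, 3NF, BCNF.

3NF

Candidate keys: {ListDate, OfficeID}, {ListDate, Price}, {ListingID, OfficeID}, {ListingID, Price}. Prime attributes: {ListDate, ListingID, OfficeID, Price}.
For Price -> OfficeID we have {Price}⁺ = {OfficeID, Price}; {Price} is not a superkey, so BCNF fails.
Since {OfficeID} ⊆ prime attributes and every other non-superkey FD also has a prime right side, the schema is in 3NF.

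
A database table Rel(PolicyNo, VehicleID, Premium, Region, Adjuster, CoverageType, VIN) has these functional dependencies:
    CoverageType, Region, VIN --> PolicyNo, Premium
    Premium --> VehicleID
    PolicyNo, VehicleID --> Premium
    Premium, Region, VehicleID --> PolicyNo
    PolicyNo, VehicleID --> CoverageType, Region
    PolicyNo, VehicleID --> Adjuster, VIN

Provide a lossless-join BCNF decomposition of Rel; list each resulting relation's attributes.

{Adjuster, CoverageType, PolicyNo, Premium, Region, VIN}; {Premium, VehicleID}

Candidate keys of the original relation: {CoverageType, Region, VIN}, {PolicyNo, Premium}, {PolicyNo, VehicleID}, {Premium, Region}.
Within {Adjuster, CoverageType, PolicyNo, Premium, Region, VIN, VehicleID}: {Premium}⁺ ∩ {Adjuster, CoverageType, PolicyNo, Premium, Region, VIN, VehicleID} = {Premium, VehicleID}, not the whole set, so Premium --> VehicleID violates BCNF; decompose into {Premium, VehicleID} and {Adjuster, CoverageType, PolicyNo, Premium, Region, VIN}.
{Premium, VehicleID} has no BCNF violation.
{Adjuster, CoverageType, PolicyNo, Premium, Region, VIN} has no BCNF violation.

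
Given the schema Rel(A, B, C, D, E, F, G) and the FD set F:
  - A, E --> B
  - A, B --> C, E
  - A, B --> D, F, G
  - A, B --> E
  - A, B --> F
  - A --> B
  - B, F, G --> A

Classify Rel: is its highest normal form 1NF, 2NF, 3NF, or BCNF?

BCNF

Candidate keys: {A}, {B, F, G}. Prime attributes: {A, B, F, G}.
Each dependency's left side is a superkey — BCNF holds.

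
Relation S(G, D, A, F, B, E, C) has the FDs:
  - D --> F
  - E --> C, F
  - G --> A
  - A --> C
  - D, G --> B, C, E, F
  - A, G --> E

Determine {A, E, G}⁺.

Start with {A, E, G}.
E --> C, F applies; add {C, F} → now {A, C, E, F, G}.
No further FD applies.

{A, C, E, F, G}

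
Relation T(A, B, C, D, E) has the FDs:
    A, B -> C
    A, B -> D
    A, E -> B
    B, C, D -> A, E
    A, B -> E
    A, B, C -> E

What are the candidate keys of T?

{A, B} is a candidate key since {A, B}⁺ = {A, B, C, D, E} covers every attribute.
{A, E} is a candidate key since {A, E}⁺ = {A, B, C, D, E} covers every attribute.
{B, C, D} is a candidate key since {B, C, D}⁺ = {A, B, C, D, E} covers every attribute.
No proper subset of any of these is a key, and no other minimal superkey exists.

{A, B}, {A, E}, {B, C, D}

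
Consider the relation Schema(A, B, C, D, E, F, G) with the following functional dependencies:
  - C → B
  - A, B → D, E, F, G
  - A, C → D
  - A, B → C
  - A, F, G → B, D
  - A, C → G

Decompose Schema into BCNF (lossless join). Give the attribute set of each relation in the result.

{A, C, D, E, F, G}; {B, C}

Candidate keys of the original relation: {A, B}, {A, C}, {A, F, G}.
{A, B, C, D, E, F, G}: {C} determines {B, C} here but is not a superkey — split on C → B, giving {B, C} and {A, C, D, E, F, G}.
{B, C}: every determinant is a superkey — BCNF.
{A, C, D, E, F, G}: every determinant is a superkey — BCNF.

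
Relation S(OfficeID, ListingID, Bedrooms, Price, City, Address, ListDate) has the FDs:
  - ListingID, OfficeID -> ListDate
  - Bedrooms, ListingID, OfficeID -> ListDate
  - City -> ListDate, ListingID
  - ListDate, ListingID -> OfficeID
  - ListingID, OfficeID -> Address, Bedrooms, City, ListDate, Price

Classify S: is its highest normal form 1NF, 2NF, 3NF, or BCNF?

BCNF

Candidate keys: {City}, {ListDate, ListingID}, {ListingID, OfficeID}. Prime attributes: {City, ListDate, ListingID, OfficeID}.
The left-hand side of every FD is a superkey, so BCNF is satisfied.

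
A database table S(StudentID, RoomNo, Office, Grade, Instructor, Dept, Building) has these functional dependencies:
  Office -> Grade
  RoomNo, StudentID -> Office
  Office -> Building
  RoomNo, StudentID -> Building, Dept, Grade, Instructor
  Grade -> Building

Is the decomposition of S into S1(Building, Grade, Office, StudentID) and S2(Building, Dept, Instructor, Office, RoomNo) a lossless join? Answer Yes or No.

Common attributes: {Building, Office}; their closure is {Building, Grade, Office}.
Neither S1 nor S2 is contained in that closure, so the decomposition is lossy.

No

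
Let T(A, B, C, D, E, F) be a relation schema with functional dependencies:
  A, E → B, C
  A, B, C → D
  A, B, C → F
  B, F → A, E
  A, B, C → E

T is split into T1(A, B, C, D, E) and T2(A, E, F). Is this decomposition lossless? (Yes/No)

Yes

The shared attributes are {A, E} and {A, E}⁺ = {A, B, C, D, E, F}.
This includes all of T1, so the common attributes are a superkey of T1 — the join is lossless.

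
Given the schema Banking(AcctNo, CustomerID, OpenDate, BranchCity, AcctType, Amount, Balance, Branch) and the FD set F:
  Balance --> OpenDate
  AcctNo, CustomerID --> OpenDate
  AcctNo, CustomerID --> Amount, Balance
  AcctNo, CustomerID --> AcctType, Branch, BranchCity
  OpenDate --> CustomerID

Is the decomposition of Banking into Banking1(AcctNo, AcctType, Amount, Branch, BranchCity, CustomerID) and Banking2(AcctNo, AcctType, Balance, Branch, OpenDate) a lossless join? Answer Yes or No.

Common attributes: {AcctNo, AcctType, Branch}; their closure is {AcctNo, AcctType, Branch}.
The closure covers neither Banking1 nor Banking2 entirely; the join is not lossless.

No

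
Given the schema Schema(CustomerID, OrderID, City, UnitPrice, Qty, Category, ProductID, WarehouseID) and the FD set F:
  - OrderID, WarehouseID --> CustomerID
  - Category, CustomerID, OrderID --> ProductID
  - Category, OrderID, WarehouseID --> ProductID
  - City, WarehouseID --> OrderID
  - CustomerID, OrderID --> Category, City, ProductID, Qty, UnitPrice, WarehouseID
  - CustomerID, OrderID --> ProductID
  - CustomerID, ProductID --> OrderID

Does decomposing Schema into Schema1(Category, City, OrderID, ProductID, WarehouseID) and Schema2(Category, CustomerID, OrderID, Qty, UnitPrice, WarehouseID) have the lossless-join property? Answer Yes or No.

Schema1 ∩ Schema2 = {Category, OrderID, WarehouseID}; its closure under F is {Category, City, CustomerID, OrderID, ProductID, Qty, UnitPrice, WarehouseID}.
This includes all of Schema1, so the common attributes are a superkey of Schema1 — the join is lossless.

Yes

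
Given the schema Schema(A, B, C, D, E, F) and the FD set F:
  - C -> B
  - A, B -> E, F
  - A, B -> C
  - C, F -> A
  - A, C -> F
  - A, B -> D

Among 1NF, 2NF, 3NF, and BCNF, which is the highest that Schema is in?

Candidate keys: {A, B}, {A, C}, {C, F}. Prime attributes: {A, B, C, F}.
For C -> B we have {C}⁺ = {B, C}; {C} is not a superkey, so BCNF fails.
Its right-hand attributes {B} are all prime, as are those of every other non-superkey FD — the relation is in 3NF.

3NF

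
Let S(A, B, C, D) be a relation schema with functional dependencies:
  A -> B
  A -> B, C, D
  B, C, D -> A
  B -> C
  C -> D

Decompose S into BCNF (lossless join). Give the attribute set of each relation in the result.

Candidate keys of the original relation: {A}, {B}.
In {A, B, C, D}, {C} is not a superkey ({C}⁺ restricted to this set is {C, D}), so split on C -> D into {C, D} and {A, B, C}.
{C, D} is in BCNF.
{A, B, C} is in BCNF.

{A, B, C}; {C, D}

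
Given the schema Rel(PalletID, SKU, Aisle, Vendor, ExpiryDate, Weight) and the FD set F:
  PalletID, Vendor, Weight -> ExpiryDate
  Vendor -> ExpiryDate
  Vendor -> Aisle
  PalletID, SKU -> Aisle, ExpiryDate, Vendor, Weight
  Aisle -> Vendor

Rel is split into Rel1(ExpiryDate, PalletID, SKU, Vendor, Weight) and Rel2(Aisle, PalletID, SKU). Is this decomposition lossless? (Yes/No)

The shared attributes are {PalletID, SKU} and {PalletID, SKU}⁺ = {Aisle, ExpiryDate, PalletID, SKU, Vendor, Weight}.
Rel1 is contained in that closure, so Rel1 ∩ Rel2 -> Rel1 holds and the join is lossless.

Yes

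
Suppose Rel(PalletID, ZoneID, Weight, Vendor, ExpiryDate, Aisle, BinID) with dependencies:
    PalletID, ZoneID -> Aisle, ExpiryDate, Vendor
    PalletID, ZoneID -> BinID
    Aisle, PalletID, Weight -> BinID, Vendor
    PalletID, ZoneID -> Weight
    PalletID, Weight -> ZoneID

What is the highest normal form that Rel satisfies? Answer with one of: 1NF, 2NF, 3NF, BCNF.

BCNF

Candidate keys: {PalletID, Weight}, {PalletID, ZoneID}. Prime attributes: {PalletID, Weight, ZoneID}.
Each dependency's left side is a superkey — BCNF holds.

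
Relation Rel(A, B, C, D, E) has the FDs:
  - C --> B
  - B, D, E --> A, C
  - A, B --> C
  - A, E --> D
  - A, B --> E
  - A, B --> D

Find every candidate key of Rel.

{A, B}, {A, C}, {B, D, E}, {C, D, E}

Closure of {A, B} is {A, B, C, D, E}, the whole schema; {A, B} is a candidate key.
Closure of {A, C} is {A, B, C, D, E}, the whole schema; {A, C} is a candidate key.
Closure of {B, D, E} is {A, B, C, D, E}, the whole schema; {B, D, E} is a candidate key.
Closure of {C, D, E} is {A, B, C, D, E}, the whole schema; {C, D, E} is a candidate key.
These are minimal and exhaustive — every other superkey contains one of them.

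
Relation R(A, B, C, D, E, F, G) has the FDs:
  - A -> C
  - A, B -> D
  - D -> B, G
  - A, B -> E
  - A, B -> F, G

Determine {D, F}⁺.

Start with {D, F}.
D -> B, G applies; add {B, G} → now {B, D, F, G}.
No further FD applies.

{B, D, F, G}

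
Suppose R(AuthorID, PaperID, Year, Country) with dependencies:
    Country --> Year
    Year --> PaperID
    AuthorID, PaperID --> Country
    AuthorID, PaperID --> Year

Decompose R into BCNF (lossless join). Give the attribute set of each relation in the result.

{AuthorID, Country}; {Country, Year}; {PaperID, Year}

Candidate keys of the original relation: {AuthorID, Country}, {AuthorID, PaperID}, {AuthorID, Year}.
Within {AuthorID, Country, PaperID, Year}: {Country}⁺ ∩ {AuthorID, Country, PaperID, Year} = {Country, PaperID, Year}, not the whole set, so Country --> PaperID, Year violates BCNF; decompose into {Country, PaperID, Year} and {AuthorID, Country}.
Within {Country, PaperID, Year}: {Year}⁺ ∩ {Country, PaperID, Year} = {PaperID, Year}, not the whole set, so Year --> PaperID violates BCNF; decompose into {PaperID, Year} and {Country, Year}.
{PaperID, Year} is in BCNF.
{Country, Year} is in BCNF.
{AuthorID, Country} is in BCNF.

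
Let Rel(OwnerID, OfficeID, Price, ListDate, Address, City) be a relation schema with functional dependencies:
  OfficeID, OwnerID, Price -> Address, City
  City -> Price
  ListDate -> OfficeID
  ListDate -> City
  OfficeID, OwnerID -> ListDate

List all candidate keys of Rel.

No FD produces {OwnerID}, so it must be in every candidate key.
Closure of {ListDate, OwnerID} is {Address, City, ListDate, OfficeID, OwnerID, Price}, the whole schema; {ListDate, OwnerID} is a candidate key.
Closure of {OfficeID, OwnerID} is {Address, City, ListDate, OfficeID, OwnerID, Price}, the whole schema; {OfficeID, OwnerID} is a candidate key.
Any other superkey properly contains one of these, so there are no further candidate keys.

{ListDate, OwnerID}, {OfficeID, OwnerID}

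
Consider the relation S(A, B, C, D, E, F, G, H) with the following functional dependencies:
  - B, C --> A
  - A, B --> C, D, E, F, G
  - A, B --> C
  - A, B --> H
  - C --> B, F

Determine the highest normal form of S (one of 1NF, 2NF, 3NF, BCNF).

BCNF

Candidate keys: {A, B}, {C}. Prime attributes: {A, B, C}.
Every FD has a superkey on the left, so the relation is in BCNF.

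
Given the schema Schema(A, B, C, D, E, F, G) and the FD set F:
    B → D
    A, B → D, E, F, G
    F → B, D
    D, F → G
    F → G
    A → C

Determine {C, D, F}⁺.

{B, C, D, F, G}

Start with {C, D, F}.
F → B, D applies; add {B} → now {B, C, D, F}.
D, F → G applies; add {G} → now {B, C, D, F, G}.
No further FD applies.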